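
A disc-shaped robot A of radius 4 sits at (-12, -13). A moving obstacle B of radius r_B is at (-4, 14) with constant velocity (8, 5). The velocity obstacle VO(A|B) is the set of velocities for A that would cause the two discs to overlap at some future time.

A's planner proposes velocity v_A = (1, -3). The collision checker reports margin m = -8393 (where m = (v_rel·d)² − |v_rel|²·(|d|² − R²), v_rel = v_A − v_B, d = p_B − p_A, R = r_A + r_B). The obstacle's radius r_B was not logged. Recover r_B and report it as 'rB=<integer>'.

m = -8393
d = (8, 27);  v_rel = (-7, -8),  |v_rel|² = 113
v_rel×d = (-7)·(27) − (-8)·(8) = -125
since m = R²·113 − (-125)²:  R² = (15625 + -8393) / 113 = 64
R = √64 = 8  ⇒  r_B = 8 − 4 = 4

rB=4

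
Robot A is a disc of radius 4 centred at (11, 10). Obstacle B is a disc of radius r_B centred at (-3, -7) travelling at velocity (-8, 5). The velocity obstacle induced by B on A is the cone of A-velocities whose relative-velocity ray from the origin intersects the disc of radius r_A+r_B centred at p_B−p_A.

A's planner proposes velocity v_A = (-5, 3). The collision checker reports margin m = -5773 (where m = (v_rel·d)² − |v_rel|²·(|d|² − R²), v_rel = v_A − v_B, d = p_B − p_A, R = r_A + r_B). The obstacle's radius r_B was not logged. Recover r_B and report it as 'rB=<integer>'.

m = -5773
d = (-14, -17);  v_rel = (3, -2),  |v_rel|² = 13
v_rel×d = (3)·(-17) − (-2)·(-14) = -79
since m = R²·13 − (-79)²:  R² = (6241 + -5773) / 13 = 36
R = √36 = 6  ⇒  r_B = 6 − 4 = 2

rB=2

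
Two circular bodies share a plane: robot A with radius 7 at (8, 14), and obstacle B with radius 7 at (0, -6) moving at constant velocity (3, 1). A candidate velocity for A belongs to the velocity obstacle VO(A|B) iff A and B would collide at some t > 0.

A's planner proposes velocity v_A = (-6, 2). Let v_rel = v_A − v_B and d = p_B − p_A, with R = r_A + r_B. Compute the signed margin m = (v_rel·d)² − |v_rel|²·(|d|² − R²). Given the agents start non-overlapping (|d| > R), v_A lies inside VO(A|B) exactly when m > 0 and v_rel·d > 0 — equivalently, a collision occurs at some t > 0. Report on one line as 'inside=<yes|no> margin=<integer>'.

d = (-8, -20),  |d|² = 464;  R = 7+7 = 14,  c = 464−14² = 268
v_rel = (-9, 1),  |v_rel|² = 82;  v_rel·d = (-9)·(-8) + (1)·(-20) = 52
82·t² − 104·t + 268 = 0  ⇒  m = 52² − 82·268 = -19272
m = -19272 < 0,  v_rel·d = 52 > 0  ⇒  outside

inside=no margin=-19272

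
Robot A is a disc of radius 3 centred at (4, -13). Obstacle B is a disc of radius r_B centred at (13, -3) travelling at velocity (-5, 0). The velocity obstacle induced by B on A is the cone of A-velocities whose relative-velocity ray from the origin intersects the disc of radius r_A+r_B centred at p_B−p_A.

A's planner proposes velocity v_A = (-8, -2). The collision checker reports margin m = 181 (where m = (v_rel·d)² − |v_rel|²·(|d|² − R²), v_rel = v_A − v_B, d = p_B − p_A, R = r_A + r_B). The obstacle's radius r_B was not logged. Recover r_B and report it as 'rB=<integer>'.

m = 181
d = (9, 10);  v_rel = (-3, -2),  |v_rel|² = 13
v_rel×d = (-3)·(10) − (-2)·(9) = -12
since m = R²·13 − (-12)²:  R² = (144 + 181) / 13 = 25
R = √25 = 5  ⇒  r_B = 5 − 3 = 2

rB=2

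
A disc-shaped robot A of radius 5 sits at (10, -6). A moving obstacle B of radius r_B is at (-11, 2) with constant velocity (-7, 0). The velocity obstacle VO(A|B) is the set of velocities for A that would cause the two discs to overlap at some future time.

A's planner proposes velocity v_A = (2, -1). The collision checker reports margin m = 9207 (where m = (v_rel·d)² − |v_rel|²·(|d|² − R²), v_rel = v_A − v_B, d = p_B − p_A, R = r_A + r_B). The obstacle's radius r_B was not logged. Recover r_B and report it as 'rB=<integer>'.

m = 9207
d = (-21, 8);  v_rel = (9, -1),  |v_rel|² = 82
v_rel×d = (9)·(8) − (-1)·(-21) = 51
since m = R²·82 − 51²:  R² = (2601 + 9207) / 82 = 144
R = √144 = 12  ⇒  r_B = 12 − 5 = 7

rB=7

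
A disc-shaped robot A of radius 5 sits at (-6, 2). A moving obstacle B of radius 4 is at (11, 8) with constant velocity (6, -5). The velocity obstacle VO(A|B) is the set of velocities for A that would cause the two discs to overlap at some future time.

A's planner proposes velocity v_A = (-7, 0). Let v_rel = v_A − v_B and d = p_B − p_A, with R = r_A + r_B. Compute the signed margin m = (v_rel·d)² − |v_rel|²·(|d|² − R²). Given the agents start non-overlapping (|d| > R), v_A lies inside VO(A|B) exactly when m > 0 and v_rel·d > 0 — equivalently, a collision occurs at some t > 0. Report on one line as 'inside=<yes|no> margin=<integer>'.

d = (17, 6),  |d|² = 325;  R = 5+4 = 9,  c = 325−9² = 244
v_rel = (-13, 5),  |v_rel|² = 194;  v_rel·d = (-13)·(17) + (5)·(6) = -191
194·t² + 382·t + 244 = 0  ⇒  m = (-191)² − 194·244 = -10855
m = -10855 < 0,  v_rel·d = -191 < 0  ⇒  outside

inside=no margin=-10855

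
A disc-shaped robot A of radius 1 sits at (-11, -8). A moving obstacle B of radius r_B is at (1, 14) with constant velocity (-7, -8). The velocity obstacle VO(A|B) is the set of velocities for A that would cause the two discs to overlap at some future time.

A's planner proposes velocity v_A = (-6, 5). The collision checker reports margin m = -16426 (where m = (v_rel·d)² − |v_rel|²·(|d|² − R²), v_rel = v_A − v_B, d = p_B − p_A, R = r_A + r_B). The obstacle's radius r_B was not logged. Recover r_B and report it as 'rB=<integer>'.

m = -16426
d = (12, 22);  v_rel = (1, 13),  |v_rel|² = 170
v_rel×d = (1)·(22) − (13)·(12) = -134
since m = R²·170 − (-134)²:  R² = (17956 + -16426) / 170 = 9
R = √9 = 3  ⇒  r_B = 3 − 1 = 2

rB=2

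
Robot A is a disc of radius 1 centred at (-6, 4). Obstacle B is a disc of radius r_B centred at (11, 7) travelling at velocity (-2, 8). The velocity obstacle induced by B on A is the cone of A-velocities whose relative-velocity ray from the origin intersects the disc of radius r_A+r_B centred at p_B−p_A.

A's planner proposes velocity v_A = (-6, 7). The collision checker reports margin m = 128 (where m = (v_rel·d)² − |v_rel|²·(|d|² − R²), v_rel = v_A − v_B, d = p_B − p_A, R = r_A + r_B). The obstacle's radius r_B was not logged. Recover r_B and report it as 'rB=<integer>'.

m = 128
d = (17, 3);  v_rel = (-4, -1),  |v_rel|² = 17
v_rel×d = (-4)·(3) − (-1)·(17) = 5
since m = R²·17 − 5²:  R² = (25 + 128) / 17 = 9
R = √9 = 3  ⇒  r_B = 3 − 1 = 2

rB=2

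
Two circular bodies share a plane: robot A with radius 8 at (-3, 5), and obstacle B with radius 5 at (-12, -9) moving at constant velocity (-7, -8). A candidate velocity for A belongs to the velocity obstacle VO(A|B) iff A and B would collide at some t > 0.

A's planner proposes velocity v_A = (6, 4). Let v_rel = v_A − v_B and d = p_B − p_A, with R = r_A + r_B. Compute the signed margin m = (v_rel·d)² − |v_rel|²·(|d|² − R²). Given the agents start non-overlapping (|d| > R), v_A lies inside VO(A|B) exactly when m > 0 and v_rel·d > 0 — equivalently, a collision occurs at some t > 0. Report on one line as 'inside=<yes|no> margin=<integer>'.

d = (-9, -14),  |d|² = 277;  R = 8+5 = 13,  c = 277−13² = 108
v_rel = (13, 12),  |v_rel|² = 313;  v_rel·d = (13)·(-9) + (12)·(-14) = -285
313·t² + 570·t + 108 = 0  ⇒  m = (-285)² − 313·108 = 47421
m = 47421 > 0,  v_rel·d = -285 < 0  ⇒  outside

inside=no margin=47421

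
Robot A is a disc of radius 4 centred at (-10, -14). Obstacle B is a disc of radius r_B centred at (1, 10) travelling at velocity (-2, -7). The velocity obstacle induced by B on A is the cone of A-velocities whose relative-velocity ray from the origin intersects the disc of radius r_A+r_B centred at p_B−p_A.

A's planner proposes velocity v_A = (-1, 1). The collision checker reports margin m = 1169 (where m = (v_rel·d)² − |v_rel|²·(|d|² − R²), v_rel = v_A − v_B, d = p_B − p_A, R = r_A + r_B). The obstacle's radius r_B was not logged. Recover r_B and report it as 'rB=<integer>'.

m = 1169
d = (11, 24);  v_rel = (1, 8),  |v_rel|² = 65
v_rel×d = (1)·(24) − (8)·(11) = -64
since m = R²·65 − (-64)²:  R² = (4096 + 1169) / 65 = 81
R = √81 = 9  ⇒  r_B = 9 − 4 = 5

rB=5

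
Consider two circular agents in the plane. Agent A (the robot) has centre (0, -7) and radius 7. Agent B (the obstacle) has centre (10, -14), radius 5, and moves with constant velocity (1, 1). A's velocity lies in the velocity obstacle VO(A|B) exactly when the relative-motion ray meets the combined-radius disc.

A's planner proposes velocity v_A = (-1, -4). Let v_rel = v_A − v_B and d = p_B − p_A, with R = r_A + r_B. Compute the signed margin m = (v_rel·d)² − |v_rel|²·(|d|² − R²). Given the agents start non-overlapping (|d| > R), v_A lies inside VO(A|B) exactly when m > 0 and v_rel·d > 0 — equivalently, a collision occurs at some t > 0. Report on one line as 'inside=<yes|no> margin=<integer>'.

d = (10, -7),  |d|² = 149;  R = 7+5 = 12,  c = 149−12² = 5
v_rel = (-2, -5),  |v_rel|² = 29;  v_rel·d = (-2)·(10) + (-5)·(-7) = 15
29·t² − 30·t + 5 = 0  ⇒  m = 15² − 29·5 = 80
m = 80 > 0,  v_rel·d = 15 > 0  ⇒  inside

inside=yes margin=80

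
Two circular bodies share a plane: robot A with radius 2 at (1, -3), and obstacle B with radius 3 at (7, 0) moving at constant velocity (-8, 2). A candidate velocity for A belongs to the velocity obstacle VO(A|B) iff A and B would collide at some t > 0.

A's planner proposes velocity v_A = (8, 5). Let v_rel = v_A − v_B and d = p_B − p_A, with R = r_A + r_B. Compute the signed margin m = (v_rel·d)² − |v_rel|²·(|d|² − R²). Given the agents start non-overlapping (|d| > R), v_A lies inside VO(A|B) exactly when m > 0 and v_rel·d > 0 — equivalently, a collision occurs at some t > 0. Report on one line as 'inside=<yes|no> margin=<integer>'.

d = (6, 3),  |d|² = 45;  R = 2+3 = 5,  c = 45−5² = 20
v_rel = (16, 3),  |v_rel|² = 265;  v_rel·d = (16)·(6) + (3)·(3) = 105
265·t² − 210·t + 20 = 0  ⇒  m = 105² − 265·20 = 5725
m = 5725 > 0,  v_rel·d = 105 > 0  ⇒  inside

inside=yes margin=5725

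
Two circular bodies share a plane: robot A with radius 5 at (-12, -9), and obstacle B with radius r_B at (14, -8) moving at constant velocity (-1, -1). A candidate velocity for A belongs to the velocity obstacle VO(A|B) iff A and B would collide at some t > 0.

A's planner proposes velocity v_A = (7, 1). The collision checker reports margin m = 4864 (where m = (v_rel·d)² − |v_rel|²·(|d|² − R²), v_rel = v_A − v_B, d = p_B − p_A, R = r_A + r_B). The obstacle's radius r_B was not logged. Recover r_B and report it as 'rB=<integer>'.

m = 4864
d = (26, 1);  v_rel = (8, 2),  |v_rel|² = 68
v_rel×d = (8)·(1) − (2)·(26) = -44
since m = R²·68 − (-44)²:  R² = (1936 + 4864) / 68 = 100
R = √100 = 10  ⇒  r_B = 10 − 5 = 5

rB=5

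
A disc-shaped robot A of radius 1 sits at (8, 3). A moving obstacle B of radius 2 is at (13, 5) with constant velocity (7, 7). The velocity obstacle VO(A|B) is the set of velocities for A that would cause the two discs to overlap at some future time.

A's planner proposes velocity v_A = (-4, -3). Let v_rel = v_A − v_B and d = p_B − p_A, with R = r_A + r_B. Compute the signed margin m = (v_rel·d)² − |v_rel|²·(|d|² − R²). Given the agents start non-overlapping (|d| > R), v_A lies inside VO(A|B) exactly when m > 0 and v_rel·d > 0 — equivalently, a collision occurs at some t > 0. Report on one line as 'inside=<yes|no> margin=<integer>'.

d = (5, 2),  |d|² = 29;  R = 1+2 = 3,  c = 29−3² = 20
v_rel = (-11, -10),  |v_rel|² = 221;  v_rel·d = (-11)·(5) + (-10)·(2) = -75
221·t² + 150·t + 20 = 0  ⇒  m = (-75)² − 221·20 = 1205
m = 1205 > 0,  v_rel·d = -75 < 0  ⇒  outside

inside=no margin=1205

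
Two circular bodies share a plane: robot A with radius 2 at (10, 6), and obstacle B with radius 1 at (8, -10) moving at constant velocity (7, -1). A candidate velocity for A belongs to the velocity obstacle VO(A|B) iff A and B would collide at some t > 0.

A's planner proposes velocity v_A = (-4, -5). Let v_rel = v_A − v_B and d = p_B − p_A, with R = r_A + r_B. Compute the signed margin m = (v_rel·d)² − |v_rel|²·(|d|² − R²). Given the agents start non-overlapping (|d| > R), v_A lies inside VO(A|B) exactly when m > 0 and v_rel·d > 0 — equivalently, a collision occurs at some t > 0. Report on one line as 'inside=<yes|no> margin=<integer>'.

d = (-2, -16),  |d|² = 260;  R = 2+1 = 3,  c = 260−3² = 251
v_rel = (-11, -4),  |v_rel|² = 137;  v_rel·d = (-11)·(-2) + (-4)·(-16) = 86
137·t² − 172·t + 251 = 0  ⇒  m = 86² − 137·251 = -26991
m = -26991 < 0,  v_rel·d = 86 > 0  ⇒  outside

inside=no margin=-26991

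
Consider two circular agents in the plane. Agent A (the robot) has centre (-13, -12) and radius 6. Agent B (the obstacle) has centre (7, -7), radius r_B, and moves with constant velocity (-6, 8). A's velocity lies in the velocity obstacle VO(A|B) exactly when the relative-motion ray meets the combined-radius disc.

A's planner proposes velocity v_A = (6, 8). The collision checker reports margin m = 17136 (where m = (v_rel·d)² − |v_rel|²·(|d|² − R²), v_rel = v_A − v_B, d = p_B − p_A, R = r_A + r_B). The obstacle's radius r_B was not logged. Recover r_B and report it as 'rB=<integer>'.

m = 17136
d = (20, 5);  v_rel = (12, 0),  |v_rel|² = 144
v_rel×d = (12)·(5) − (0)·(20) = 60
since m = R²·144 − 60²:  R² = (3600 + 17136) / 144 = 144
R = √144 = 12  ⇒  r_B = 12 − 6 = 6

rB=6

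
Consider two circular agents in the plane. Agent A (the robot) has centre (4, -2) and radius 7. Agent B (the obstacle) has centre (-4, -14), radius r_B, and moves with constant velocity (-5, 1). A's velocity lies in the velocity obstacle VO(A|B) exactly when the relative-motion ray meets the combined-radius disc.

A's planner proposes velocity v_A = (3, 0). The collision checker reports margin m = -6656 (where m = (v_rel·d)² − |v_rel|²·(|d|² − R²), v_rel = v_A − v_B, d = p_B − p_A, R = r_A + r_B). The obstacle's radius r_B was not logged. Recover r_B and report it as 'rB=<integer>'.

m = -6656
d = (-8, -12);  v_rel = (8, -1),  |v_rel|² = 65
v_rel×d = (8)·(-12) − (-1)·(-8) = -104
since m = R²·65 − (-104)²:  R² = (10816 + -6656) / 65 = 64
R = √64 = 8  ⇒  r_B = 8 − 7 = 1

rB=1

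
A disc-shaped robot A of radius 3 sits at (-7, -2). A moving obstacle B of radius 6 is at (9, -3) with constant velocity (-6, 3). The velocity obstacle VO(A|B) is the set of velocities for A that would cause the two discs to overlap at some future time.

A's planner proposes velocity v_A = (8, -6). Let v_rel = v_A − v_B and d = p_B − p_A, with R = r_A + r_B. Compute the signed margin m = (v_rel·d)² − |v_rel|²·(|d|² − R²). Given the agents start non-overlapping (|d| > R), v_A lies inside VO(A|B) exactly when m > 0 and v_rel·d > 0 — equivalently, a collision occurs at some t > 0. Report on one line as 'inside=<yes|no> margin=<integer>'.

d = (16, -1),  |d|² = 257;  R = 3+6 = 9,  c = 257−9² = 176
v_rel = (14, -9),  |v_rel|² = 277;  v_rel·d = (14)·(16) + (-9)·(-1) = 233
277·t² − 466·t + 176 = 0  ⇒  m = 233² − 277·176 = 5537
m = 5537 > 0,  v_rel·d = 233 > 0  ⇒  inside

inside=yes margin=5537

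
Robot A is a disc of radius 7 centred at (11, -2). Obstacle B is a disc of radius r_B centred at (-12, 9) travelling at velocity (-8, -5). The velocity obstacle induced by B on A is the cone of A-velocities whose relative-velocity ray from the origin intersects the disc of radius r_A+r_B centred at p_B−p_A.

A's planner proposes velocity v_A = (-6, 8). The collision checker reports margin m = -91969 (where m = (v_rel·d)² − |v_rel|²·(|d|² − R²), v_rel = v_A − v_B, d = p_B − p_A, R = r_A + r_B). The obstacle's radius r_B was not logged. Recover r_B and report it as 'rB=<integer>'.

m = -91969
d = (-23, 11);  v_rel = (2, 13),  |v_rel|² = 173
v_rel×d = (2)·(11) − (13)·(-23) = 321
since m = R²·173 − 321²:  R² = (103041 + -91969) / 173 = 64
R = √64 = 8  ⇒  r_B = 8 − 7 = 1

rB=1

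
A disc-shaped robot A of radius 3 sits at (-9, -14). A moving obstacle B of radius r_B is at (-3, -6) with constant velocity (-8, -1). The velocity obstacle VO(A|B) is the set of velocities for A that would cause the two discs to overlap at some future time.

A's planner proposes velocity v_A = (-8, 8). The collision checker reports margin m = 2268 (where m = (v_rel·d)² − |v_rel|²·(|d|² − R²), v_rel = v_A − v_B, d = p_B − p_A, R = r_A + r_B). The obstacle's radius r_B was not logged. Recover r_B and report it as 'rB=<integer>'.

m = 2268
d = (6, 8);  v_rel = (0, 9),  |v_rel|² = 81
v_rel×d = (0)·(8) − (9)·(6) = -54
since m = R²·81 − (-54)²:  R² = (2916 + 2268) / 81 = 64
R = √64 = 8  ⇒  r_B = 8 − 3 = 5

rB=5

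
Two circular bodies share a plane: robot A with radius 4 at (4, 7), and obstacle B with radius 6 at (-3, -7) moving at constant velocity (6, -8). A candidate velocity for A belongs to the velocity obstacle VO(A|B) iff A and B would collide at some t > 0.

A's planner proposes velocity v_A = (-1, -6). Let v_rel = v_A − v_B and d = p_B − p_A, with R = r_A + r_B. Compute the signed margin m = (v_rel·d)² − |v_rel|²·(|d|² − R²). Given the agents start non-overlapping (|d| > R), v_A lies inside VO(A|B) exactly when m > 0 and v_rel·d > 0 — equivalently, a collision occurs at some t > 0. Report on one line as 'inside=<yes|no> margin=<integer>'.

d = (-7, -14),  |d|² = 245;  R = 4+6 = 10,  c = 245−10² = 145
v_rel = (-7, 2),  |v_rel|² = 53;  v_rel·d = (-7)·(-7) + (2)·(-14) = 21
53·t² − 42·t + 145 = 0  ⇒  m = 21² − 53·145 = -7244
m = -7244 < 0,  v_rel·d = 21 > 0  ⇒  outside

inside=no margin=-7244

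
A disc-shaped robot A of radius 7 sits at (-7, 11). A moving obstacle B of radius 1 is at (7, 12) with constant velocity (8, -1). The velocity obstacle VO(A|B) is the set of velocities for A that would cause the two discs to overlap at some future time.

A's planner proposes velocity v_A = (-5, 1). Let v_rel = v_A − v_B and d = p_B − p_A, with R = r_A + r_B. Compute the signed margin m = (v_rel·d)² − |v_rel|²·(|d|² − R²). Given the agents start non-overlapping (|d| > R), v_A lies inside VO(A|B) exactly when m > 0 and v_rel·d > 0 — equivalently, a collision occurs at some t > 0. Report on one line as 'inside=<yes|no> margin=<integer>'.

d = (14, 1),  |d|² = 197;  R = 7+1 = 8,  c = 197−8² = 133
v_rel = (-13, 2),  |v_rel|² = 173;  v_rel·d = (-13)·(14) + (2)·(1) = -180
173·t² + 360·t + 133 = 0  ⇒  m = (-180)² − 173·133 = 9391
m = 9391 > 0,  v_rel·d = -180 < 0  ⇒  outside

inside=no margin=9391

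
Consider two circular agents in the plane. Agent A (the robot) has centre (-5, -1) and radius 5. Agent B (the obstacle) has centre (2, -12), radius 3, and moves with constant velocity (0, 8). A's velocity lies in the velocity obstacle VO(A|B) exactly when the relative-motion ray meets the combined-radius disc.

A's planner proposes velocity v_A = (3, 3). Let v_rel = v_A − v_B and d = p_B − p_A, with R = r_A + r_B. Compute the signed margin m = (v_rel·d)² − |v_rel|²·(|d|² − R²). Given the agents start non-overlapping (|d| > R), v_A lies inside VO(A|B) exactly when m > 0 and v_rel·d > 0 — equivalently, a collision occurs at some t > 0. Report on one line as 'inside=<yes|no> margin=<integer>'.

d = (7, -11),  |d|² = 170;  R = 5+3 = 8,  c = 170−8² = 106
v_rel = (3, -5),  |v_rel|² = 34;  v_rel·d = (3)·(7) + (-5)·(-11) = 76
34·t² − 152·t + 106 = 0  ⇒  m = 76² − 34·106 = 2172
m = 2172 > 0,  v_rel·d = 76 > 0  ⇒  inside

inside=yes margin=2172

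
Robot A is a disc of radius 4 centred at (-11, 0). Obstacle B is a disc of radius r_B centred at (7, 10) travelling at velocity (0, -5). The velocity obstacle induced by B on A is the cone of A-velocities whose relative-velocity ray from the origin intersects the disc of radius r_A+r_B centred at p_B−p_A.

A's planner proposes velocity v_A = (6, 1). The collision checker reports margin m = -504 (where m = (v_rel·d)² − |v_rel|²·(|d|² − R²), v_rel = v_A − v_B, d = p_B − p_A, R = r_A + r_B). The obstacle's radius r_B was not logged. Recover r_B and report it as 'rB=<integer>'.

m = -504
d = (18, 10);  v_rel = (6, 6),  |v_rel|² = 72
v_rel×d = (6)·(10) − (6)·(18) = -48
since m = R²·72 − (-48)²:  R² = (2304 + -504) / 72 = 25
R = √25 = 5  ⇒  r_B = 5 − 4 = 1

rB=1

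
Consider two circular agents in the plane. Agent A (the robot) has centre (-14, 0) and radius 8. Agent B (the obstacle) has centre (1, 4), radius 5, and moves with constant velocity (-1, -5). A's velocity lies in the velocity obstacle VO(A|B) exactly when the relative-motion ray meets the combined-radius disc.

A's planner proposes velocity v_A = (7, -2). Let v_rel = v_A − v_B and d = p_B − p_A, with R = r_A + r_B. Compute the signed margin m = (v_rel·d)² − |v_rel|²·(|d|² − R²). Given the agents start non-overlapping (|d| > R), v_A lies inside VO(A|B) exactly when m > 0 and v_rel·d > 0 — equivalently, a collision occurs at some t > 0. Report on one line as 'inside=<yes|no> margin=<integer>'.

d = (15, 4),  |d|² = 241;  R = 8+5 = 13,  c = 241−13² = 72
v_rel = (8, 3),  |v_rel|² = 73;  v_rel·d = (8)·(15) + (3)·(4) = 132
73·t² − 264·t + 72 = 0  ⇒  m = 132² − 73·72 = 12168
m = 12168 > 0,  v_rel·d = 132 > 0  ⇒  inside

inside=yes margin=12168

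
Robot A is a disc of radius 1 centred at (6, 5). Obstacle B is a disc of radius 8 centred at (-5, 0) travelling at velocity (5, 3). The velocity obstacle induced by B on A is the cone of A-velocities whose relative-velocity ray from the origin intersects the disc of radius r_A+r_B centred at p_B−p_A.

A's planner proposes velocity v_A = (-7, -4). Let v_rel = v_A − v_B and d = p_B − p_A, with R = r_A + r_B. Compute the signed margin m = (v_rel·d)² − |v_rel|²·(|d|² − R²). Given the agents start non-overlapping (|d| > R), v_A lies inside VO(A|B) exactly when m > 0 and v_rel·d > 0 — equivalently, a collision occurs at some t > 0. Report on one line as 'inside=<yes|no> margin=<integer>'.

d = (-11, -5),  |d|² = 146;  R = 1+8 = 9,  c = 146−9² = 65
v_rel = (-12, -7),  |v_rel|² = 193;  v_rel·d = (-12)·(-11) + (-7)·(-5) = 167
193·t² − 334·t + 65 = 0  ⇒  m = 167² − 193·65 = 15344
m = 15344 > 0,  v_rel·d = 167 > 0  ⇒  inside

inside=yes margin=15344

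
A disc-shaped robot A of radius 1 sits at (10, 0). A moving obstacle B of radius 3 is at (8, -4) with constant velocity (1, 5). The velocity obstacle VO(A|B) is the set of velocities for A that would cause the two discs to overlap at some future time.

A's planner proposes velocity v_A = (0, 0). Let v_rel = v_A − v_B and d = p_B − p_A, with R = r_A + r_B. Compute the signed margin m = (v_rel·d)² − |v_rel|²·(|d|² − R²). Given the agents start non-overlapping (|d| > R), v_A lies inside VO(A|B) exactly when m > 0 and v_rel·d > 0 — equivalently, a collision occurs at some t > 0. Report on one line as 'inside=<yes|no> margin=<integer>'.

d = (-2, -4),  |d|² = 20;  R = 1+3 = 4,  c = 20−4² = 4
v_rel = (-1, -5),  |v_rel|² = 26;  v_rel·d = (-1)·(-2) + (-5)·(-4) = 22
26·t² − 44·t + 4 = 0  ⇒  m = 22² − 26·4 = 380
m = 380 > 0,  v_rel·d = 22 > 0  ⇒  inside

inside=yes margin=380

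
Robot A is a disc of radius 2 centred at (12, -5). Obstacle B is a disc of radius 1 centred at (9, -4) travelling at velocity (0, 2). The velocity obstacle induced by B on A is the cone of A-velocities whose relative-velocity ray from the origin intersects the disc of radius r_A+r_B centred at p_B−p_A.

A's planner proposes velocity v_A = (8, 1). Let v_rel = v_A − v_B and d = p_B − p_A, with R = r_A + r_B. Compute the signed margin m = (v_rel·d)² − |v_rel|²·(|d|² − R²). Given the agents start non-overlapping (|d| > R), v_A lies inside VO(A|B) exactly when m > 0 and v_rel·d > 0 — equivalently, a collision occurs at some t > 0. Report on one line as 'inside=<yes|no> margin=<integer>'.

d = (-3, 1),  |d|² = 10;  R = 2+1 = 3,  c = 10−3² = 1
v_rel = (8, -1),  |v_rel|² = 65;  v_rel·d = (8)·(-3) + (-1)·(1) = -25
65·t² + 50·t + 1 = 0  ⇒  m = (-25)² − 65·1 = 560
m = 560 > 0,  v_rel·d = -25 < 0  ⇒  outside

inside=no margin=560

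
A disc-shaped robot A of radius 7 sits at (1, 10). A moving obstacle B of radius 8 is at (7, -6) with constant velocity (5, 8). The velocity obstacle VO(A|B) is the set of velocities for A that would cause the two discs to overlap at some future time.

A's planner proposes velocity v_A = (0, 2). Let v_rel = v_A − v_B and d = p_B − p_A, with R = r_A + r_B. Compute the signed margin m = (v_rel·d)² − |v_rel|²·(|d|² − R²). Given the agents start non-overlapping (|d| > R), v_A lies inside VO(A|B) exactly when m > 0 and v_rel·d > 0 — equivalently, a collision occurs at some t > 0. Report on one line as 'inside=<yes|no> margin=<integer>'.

d = (6, -16),  |d|² = 292;  R = 7+8 = 15,  c = 292−15² = 67
v_rel = (-5, -6),  |v_rel|² = 61;  v_rel·d = (-5)·(6) + (-6)·(-16) = 66
61·t² − 132·t + 67 = 0  ⇒  m = 66² − 61·67 = 269
m = 269 > 0,  v_rel·d = 66 > 0  ⇒  inside

inside=yes margin=269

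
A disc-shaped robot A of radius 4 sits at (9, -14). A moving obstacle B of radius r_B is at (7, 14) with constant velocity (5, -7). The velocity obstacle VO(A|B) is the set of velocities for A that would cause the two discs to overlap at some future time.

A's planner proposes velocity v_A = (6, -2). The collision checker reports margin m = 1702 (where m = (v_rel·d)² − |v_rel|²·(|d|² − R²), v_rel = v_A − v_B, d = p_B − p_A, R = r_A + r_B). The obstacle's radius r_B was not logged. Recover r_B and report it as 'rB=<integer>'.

m = 1702
d = (-2, 28);  v_rel = (1, 5),  |v_rel|² = 26
v_rel×d = (1)·(28) − (5)·(-2) = 38
since m = R²·26 − 38²:  R² = (1444 + 1702) / 26 = 121
R = √121 = 11  ⇒  r_B = 11 − 4 = 7

rB=7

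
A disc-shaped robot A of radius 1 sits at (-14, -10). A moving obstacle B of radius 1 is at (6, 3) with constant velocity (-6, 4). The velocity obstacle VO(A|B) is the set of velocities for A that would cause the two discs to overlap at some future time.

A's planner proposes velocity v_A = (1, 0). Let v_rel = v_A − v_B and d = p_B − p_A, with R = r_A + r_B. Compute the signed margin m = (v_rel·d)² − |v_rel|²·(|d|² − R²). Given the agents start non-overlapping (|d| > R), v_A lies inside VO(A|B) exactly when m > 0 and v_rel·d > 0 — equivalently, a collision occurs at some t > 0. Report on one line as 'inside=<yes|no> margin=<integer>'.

d = (20, 13),  |d|² = 569;  R = 1+1 = 2,  c = 569−2² = 565
v_rel = (7, -4),  |v_rel|² = 65;  v_rel·d = (7)·(20) + (-4)·(13) = 88
65·t² − 176·t + 565 = 0  ⇒  m = 88² − 65·565 = -28981
m = -28981 < 0,  v_rel·d = 88 > 0  ⇒  outside

inside=no margin=-28981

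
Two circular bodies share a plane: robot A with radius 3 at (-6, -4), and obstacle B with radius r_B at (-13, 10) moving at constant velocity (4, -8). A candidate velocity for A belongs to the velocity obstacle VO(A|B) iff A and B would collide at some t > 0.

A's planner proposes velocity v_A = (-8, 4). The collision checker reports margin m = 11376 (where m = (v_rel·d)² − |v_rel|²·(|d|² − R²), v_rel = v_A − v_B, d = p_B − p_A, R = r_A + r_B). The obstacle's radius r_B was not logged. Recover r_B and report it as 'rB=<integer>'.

m = 11376
d = (-7, 14);  v_rel = (-12, 12),  |v_rel|² = 288
v_rel×d = (-12)·(14) − (12)·(-7) = -84
since m = R²·288 − (-84)²:  R² = (7056 + 11376) / 288 = 64
R = √64 = 8  ⇒  r_B = 8 − 3 = 5

rB=5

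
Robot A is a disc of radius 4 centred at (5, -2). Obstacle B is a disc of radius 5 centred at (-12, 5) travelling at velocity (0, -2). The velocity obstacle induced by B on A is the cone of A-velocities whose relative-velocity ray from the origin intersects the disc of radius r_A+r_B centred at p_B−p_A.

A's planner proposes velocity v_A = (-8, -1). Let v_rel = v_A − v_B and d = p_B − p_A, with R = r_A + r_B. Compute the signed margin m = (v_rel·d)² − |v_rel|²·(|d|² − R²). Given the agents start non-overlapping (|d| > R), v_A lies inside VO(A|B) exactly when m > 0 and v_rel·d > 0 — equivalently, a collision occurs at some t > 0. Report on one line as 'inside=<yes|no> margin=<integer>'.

d = (-17, 7),  |d|² = 338;  R = 4+5 = 9,  c = 338−9² = 257
v_rel = (-8, 1),  |v_rel|² = 65;  v_rel·d = (-8)·(-17) + (1)·(7) = 143
65·t² − 286·t + 257 = 0  ⇒  m = 143² − 65·257 = 3744
m = 3744 > 0,  v_rel·d = 143 > 0  ⇒  inside

inside=yes margin=3744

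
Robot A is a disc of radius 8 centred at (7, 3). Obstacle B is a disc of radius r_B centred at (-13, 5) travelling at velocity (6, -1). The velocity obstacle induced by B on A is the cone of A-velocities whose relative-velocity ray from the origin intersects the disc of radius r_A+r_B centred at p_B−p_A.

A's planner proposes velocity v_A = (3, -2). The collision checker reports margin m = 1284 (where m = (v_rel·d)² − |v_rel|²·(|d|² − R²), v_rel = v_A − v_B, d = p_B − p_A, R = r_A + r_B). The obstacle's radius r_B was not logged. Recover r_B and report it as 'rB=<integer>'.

m = 1284
d = (-20, 2);  v_rel = (-3, -1),  |v_rel|² = 10
v_rel×d = (-3)·(2) − (-1)·(-20) = -26
since m = R²·10 − (-26)²:  R² = (676 + 1284) / 10 = 196
R = √196 = 14  ⇒  r_B = 14 − 8 = 6

rB=6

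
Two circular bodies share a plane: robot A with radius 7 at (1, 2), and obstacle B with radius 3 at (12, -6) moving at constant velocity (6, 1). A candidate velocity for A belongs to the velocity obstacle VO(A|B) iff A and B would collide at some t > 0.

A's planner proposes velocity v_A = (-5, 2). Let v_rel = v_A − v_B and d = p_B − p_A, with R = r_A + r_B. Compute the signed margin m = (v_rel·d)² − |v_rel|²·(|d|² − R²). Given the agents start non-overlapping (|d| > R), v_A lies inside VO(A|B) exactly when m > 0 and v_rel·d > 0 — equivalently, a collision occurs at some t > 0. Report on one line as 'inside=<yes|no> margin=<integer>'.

d = (11, -8),  |d|² = 185;  R = 7+3 = 10,  c = 185−10² = 85
v_rel = (-11, 1),  |v_rel|² = 122;  v_rel·d = (-11)·(11) + (1)·(-8) = -129
122·t² + 258·t + 85 = 0  ⇒  m = (-129)² − 122·85 = 6271
m = 6271 > 0,  v_rel·d = -129 < 0  ⇒  outside

inside=no margin=6271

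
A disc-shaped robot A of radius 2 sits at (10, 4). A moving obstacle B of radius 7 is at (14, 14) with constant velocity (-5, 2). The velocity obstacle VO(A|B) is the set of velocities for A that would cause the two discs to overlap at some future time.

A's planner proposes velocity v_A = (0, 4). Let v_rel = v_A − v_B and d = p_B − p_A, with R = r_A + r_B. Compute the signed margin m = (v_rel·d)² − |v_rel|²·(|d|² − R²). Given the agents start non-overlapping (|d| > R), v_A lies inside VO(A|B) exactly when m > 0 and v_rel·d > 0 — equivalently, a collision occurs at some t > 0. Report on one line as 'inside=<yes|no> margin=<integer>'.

d = (4, 10),  |d|² = 116;  R = 2+7 = 9,  c = 116−9² = 35
v_rel = (5, 2),  |v_rel|² = 29;  v_rel·d = (5)·(4) + (2)·(10) = 40
29·t² − 80·t + 35 = 0  ⇒  m = 40² − 29·35 = 585
m = 585 > 0,  v_rel·d = 40 > 0  ⇒  inside

inside=yes margin=585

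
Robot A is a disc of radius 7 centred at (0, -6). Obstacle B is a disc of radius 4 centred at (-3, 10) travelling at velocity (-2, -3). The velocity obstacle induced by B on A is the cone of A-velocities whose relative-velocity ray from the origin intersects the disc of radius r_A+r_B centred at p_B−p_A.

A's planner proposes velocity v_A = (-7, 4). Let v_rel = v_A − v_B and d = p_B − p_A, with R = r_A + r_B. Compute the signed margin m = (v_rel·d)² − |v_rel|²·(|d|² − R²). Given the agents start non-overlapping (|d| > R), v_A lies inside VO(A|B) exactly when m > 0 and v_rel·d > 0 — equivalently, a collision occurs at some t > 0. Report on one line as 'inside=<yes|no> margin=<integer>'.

d = (-3, 16),  |d|² = 265;  R = 7+4 = 11,  c = 265−11² = 144
v_rel = (-5, 7),  |v_rel|² = 74;  v_rel·d = (-5)·(-3) + (7)·(16) = 127
74·t² − 254·t + 144 = 0  ⇒  m = 127² − 74·144 = 5473
m = 5473 > 0,  v_rel·d = 127 > 0  ⇒  inside

inside=yes margin=5473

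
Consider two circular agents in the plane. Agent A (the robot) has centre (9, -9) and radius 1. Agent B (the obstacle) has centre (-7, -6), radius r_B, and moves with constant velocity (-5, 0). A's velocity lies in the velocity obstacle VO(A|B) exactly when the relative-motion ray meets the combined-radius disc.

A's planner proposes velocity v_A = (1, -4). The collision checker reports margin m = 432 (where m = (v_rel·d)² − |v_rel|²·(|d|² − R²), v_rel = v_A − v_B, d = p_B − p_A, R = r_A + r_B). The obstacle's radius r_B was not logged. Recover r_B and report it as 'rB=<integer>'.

m = 432
d = (-16, 3);  v_rel = (6, -4),  |v_rel|² = 52
v_rel×d = (6)·(3) − (-4)·(-16) = -46
since m = R²·52 − (-46)²:  R² = (2116 + 432) / 52 = 49
R = √49 = 7  ⇒  r_B = 7 − 1 = 6

rB=6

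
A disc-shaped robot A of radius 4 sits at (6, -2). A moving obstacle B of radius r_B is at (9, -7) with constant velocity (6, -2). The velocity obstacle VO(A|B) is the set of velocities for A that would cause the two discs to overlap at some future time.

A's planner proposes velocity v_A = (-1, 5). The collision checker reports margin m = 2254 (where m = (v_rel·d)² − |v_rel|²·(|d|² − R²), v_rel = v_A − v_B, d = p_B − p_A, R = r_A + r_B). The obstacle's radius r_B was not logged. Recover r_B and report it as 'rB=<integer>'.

m = 2254
d = (3, -5);  v_rel = (-7, 7),  |v_rel|² = 98
v_rel×d = (-7)·(-5) − (7)·(3) = 14
since m = R²·98 − 14²:  R² = (196 + 2254) / 98 = 25
R = √25 = 5  ⇒  r_B = 5 − 4 = 1

rB=1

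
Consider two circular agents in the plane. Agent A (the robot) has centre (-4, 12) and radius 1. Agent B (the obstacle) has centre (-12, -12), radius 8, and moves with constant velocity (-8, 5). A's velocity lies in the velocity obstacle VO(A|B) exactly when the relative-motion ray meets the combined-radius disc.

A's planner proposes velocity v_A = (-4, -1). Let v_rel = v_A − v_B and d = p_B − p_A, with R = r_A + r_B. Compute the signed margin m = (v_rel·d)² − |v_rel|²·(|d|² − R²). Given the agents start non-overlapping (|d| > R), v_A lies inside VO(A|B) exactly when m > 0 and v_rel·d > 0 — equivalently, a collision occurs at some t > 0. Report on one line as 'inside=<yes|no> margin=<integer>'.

d = (-8, -24),  |d|² = 640;  R = 1+8 = 9,  c = 640−9² = 559
v_rel = (4, -6),  |v_rel|² = 52;  v_rel·d = (4)·(-8) + (-6)·(-24) = 112
52·t² − 224·t + 559 = 0  ⇒  m = 112² − 52·559 = -16524
m = -16524 < 0,  v_rel·d = 112 > 0  ⇒  outside

inside=no margin=-16524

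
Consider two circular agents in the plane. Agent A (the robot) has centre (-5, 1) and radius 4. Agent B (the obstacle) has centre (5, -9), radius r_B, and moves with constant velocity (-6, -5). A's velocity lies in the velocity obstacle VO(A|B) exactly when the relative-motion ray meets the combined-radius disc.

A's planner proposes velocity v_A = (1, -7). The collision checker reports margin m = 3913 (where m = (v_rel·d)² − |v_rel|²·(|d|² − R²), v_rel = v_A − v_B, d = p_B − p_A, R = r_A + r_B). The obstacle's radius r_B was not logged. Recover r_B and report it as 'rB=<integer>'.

m = 3913
d = (10, -10);  v_rel = (7, -2),  |v_rel|² = 53
v_rel×d = (7)·(-10) − (-2)·(10) = -50
since m = R²·53 − (-50)²:  R² = (2500 + 3913) / 53 = 121
R = √121 = 11  ⇒  r_B = 11 − 4 = 7

rB=7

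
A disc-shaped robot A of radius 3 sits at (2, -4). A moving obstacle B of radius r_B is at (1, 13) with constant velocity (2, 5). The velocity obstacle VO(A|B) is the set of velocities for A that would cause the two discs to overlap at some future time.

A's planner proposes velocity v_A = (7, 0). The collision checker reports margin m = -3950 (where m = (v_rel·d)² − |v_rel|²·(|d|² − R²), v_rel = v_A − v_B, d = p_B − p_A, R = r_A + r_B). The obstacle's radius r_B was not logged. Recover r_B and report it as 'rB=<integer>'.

m = -3950
d = (-1, 17);  v_rel = (5, -5),  |v_rel|² = 50
v_rel×d = (5)·(17) − (-5)·(-1) = 80
since m = R²·50 − 80²:  R² = (6400 + -3950) / 50 = 49
R = √49 = 7  ⇒  r_B = 7 − 3 = 4

rB=4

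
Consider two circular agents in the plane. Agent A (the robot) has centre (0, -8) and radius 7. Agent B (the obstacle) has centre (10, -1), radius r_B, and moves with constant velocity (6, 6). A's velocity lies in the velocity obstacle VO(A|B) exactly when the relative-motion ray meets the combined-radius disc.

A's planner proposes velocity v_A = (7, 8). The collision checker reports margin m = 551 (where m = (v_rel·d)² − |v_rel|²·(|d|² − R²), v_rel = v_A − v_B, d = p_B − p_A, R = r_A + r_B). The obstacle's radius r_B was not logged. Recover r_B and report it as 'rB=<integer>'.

m = 551
d = (10, 7);  v_rel = (1, 2),  |v_rel|² = 5
v_rel×d = (1)·(7) − (2)·(10) = -13
since m = R²·5 − (-13)²:  R² = (169 + 551) / 5 = 144
R = √144 = 12  ⇒  r_B = 12 − 7 = 5

rB=5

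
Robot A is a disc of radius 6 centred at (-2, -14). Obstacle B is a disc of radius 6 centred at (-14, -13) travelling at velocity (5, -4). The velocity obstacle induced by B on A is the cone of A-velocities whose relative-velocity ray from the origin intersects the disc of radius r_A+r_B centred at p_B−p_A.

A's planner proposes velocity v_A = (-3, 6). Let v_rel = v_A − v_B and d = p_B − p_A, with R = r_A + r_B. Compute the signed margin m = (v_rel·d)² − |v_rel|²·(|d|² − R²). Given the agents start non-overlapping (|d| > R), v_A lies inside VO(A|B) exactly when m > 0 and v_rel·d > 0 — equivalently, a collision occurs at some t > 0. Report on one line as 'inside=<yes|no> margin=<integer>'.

d = (-12, 1),  |d|² = 145;  R = 6+6 = 12,  c = 145−12² = 1
v_rel = (-8, 10),  |v_rel|² = 164;  v_rel·d = (-8)·(-12) + (10)·(1) = 106
164·t² − 212·t + 1 = 0  ⇒  m = 106² − 164·1 = 11072
m = 11072 > 0,  v_rel·d = 106 > 0  ⇒  inside

inside=yes margin=11072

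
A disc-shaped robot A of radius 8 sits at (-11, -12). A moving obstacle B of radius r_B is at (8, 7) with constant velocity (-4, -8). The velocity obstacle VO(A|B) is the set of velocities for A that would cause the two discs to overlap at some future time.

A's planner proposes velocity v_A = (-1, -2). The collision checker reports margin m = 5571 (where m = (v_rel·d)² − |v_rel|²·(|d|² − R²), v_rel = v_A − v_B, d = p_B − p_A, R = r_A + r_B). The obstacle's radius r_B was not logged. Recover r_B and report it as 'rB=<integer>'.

m = 5571
d = (19, 19);  v_rel = (3, 6),  |v_rel|² = 45
v_rel×d = (3)·(19) − (6)·(19) = -57
since m = R²·45 − (-57)²:  R² = (3249 + 5571) / 45 = 196
R = √196 = 14  ⇒  r_B = 14 − 8 = 6

rB=6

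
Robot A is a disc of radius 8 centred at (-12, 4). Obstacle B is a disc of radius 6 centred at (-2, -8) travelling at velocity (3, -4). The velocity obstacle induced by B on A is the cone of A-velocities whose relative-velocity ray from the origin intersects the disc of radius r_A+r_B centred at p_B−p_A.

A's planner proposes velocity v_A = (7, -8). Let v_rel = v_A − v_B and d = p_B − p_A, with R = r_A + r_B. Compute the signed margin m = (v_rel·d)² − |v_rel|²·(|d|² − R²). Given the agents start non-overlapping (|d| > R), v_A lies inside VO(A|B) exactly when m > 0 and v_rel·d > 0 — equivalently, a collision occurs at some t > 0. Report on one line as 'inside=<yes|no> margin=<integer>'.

d = (10, -12),  |d|² = 244;  R = 8+6 = 14,  c = 244−14² = 48
v_rel = (4, -4),  |v_rel|² = 32;  v_rel·d = (4)·(10) + (-4)·(-12) = 88
32·t² − 176·t + 48 = 0  ⇒  m = 88² − 32·48 = 6208
m = 6208 > 0,  v_rel·d = 88 > 0  ⇒  inside

inside=yes margin=6208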